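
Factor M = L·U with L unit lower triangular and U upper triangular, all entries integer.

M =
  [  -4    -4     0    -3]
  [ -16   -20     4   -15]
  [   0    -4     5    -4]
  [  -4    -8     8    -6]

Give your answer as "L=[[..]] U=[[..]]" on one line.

L=[[1,0,0,0],[4,1,0,0],[0,1,1,0],[1,1,4,1]] U=[[-4,-4,0,-3],[0,-4,4,-3],[0,0,1,-1],[0,0,0,4]]

  r1 -= 4·r0 → [0,-4,4,-3]
  r2 -= 0·r0 → [0,-4,5,-4]
  r3 -= 1·r0 → [0,-4,8,-3]
  r2 -= 1·r1 → [0,0,1,-1]
  r3 -= 1·r1 → [0,0,4,0]
  r3 -= 4·r2 → [0,0,0,4]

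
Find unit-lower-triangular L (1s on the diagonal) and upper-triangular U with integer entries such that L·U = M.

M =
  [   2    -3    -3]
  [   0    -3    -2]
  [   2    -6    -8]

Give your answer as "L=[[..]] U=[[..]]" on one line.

L=[[1,0,0],[0,1,0],[1,1,1]] U=[[2,-3,-3],[0,-3,-2],[0,0,-3]]

  r1 -= 0·r0 → [0,-3,-2]
  r2 -= 1·r0 → [0,-3,-5]
  r2 -= 1·r1 → [0,0,-3]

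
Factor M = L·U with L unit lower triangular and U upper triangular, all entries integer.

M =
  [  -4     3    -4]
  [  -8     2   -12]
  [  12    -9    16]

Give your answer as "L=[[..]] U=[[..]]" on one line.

  row1 -= 2·row0 → [0,-4,-4]
  row2 -= -3·row0 → [0,0,4]
  row2 -= 0·row1 → [0,0,4]

L=[[1,0,0],[2,1,0],[-3,0,1]] U=[[-4,3,-4],[0,-4,-4],[0,0,4]]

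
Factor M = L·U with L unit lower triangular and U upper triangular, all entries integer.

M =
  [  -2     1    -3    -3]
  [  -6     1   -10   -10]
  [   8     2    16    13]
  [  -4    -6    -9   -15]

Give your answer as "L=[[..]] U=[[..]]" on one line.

L=[[1,0,0,0],[3,1,0,0],[-4,-3,1,0],[2,4,1,1]] U=[[-2,1,-3,-3],[0,-2,-1,-1],[0,0,1,-2],[0,0,0,-3]]

  R1 -= 3·R0 → [0,-2,-1,-1]
  R2 -= -4·R0 → [0,6,4,1]
  R3 -= 2·R0 → [0,-8,-3,-9]
  R2 -= -3·R1 → [0,0,1,-2]
  R3 -= 4·R1 → [0,0,1,-5]
  R3 -= 1·R2 → [0,0,0,-3]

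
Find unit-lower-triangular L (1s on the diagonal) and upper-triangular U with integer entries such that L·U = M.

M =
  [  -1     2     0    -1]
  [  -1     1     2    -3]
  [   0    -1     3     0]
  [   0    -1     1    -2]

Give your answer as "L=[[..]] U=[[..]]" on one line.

  row1 -= 1·row0 → [0,-1,2,-2]
  row2 -= 0·row0 → [0,-1,3,0]
  row3 -= 0·row0 → [0,-1,1,-2]
  row2 -= 1·row1 → [0,0,1,2]
  row3 -= 1·row1 → [0,0,-1,0]
  row3 -= -1·row2 → [0,0,0,2]

L=[[1,0,0,0],[1,1,0,0],[0,1,1,0],[0,1,-1,1]] U=[[-1,2,0,-1],[0,-1,2,-2],[0,0,1,2],[0,0,0,2]]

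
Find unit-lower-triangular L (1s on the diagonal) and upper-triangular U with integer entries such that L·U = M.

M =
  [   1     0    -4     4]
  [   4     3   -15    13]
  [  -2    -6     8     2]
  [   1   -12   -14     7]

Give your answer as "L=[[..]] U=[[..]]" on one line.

  r1 -= 4·r0 → [0,3,1,-3]
  r2 -= -2·r0 → [0,-6,0,10]
  r3 -= 1·r0 → [0,-12,-10,3]
  r2 -= -2·r1 → [0,0,2,4]
  r3 -= -4·r1 → [0,0,-6,-9]
  r3 -= -3·r2 → [0,0,0,3]

L=[[1,0,0,0],[4,1,0,0],[-2,-2,1,0],[1,-4,-3,1]] U=[[1,0,-4,4],[0,3,1,-3],[0,0,2,4],[0,0,0,3]]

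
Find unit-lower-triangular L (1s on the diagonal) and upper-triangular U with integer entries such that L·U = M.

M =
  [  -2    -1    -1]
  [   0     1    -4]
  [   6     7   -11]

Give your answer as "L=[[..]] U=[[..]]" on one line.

L=[[1,0,0],[0,1,0],[-3,4,1]] U=[[-2,-1,-1],[0,1,-4],[0,0,2]]

  r1 -= 0·r0 → [0,1,-4]
  r2 -= -3·r0 → [0,4,-14]
  r2 -= 4·r1 → [0,0,2]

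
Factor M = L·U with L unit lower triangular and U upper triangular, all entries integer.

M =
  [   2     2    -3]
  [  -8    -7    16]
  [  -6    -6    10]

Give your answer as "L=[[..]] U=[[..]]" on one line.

L=[[1,0,0],[-4,1,0],[-3,0,1]] U=[[2,2,-3],[0,1,4],[0,0,1]]

  r1 -= -4·r0 → [0,1,4]
  r2 -= -3·r0 → [0,0,1]
  r2 -= 0·r1 → [0,0,1]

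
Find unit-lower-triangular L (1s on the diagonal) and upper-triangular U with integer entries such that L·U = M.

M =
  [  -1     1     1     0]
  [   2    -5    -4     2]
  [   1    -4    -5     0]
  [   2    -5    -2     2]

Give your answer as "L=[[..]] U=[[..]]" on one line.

L=[[1,0,0,0],[-2,1,0,0],[-1,1,1,0],[-2,1,-1,1]] U=[[-1,1,1,0],[0,-3,-2,2],[0,0,-2,-2],[0,0,0,-2]]

  R1 -= -2·R0 → [0,-3,-2,2]
  R2 -= -1·R0 → [0,-3,-4,0]
  R3 -= -2·R0 → [0,-3,0,2]
  R2 -= 1·R1 → [0,0,-2,-2]
  R3 -= 1·R1 → [0,0,2,0]
  R3 -= -1·R2 → [0,0,0,-2]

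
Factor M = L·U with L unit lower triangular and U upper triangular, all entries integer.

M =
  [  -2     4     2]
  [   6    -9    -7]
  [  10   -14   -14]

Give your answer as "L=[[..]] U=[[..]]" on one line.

L=[[1,0,0],[-3,1,0],[-5,2,1]] U=[[-2,4,2],[0,3,-1],[0,0,-2]]

  row1 -= -3·row0 → [0,3,-1]
  row2 -= -5·row0 → [0,6,-4]
  row2 -= 2·row1 → [0,0,-2]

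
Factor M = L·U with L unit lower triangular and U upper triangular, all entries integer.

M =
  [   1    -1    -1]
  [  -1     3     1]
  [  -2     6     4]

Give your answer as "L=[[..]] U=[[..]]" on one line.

L=[[1,0,0],[-1,1,0],[-2,2,1]] U=[[1,-1,-1],[0,2,0],[0,0,2]]

  r1 -= -1·r0 → [0,2,0]
  r2 -= -2·r0 → [0,4,2]
  r2 -= 2·r1 → [0,0,2]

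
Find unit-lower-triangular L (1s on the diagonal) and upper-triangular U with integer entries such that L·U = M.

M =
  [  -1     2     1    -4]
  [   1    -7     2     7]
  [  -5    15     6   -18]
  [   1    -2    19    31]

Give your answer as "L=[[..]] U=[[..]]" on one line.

  r1 -= -1·r0 → [0,-5,3,3]
  r2 -= 5·r0 → [0,5,1,2]
  r3 -= -1·r0 → [0,0,20,27]
  r2 -= -1·r1 → [0,0,4,5]
  r3 -= 0·r1 → [0,0,20,27]
  r3 -= 5·r2 → [0,0,0,2]

L=[[1,0,0,0],[-1,1,0,0],[5,-1,1,0],[-1,0,5,1]] U=[[-1,2,1,-4],[0,-5,3,3],[0,0,4,5],[0,0,0,2]]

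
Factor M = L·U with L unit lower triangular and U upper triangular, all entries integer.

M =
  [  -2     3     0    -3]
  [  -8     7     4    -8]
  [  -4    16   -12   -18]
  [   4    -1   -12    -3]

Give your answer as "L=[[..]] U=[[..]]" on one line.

L=[[1,0,0,0],[4,1,0,0],[2,-2,1,0],[-2,-1,2,1]] U=[[-2,3,0,-3],[0,-5,4,4],[0,0,-4,-4],[0,0,0,3]]

  row1 -= 4·row0 → [0,-5,4,4]
  row2 -= 2·row0 → [0,10,-12,-12]
  row3 -= -2·row0 → [0,5,-12,-9]
  row2 -= -2·row1 → [0,0,-4,-4]
  row3 -= -1·row1 → [0,0,-8,-5]
  row3 -= 2·row2 → [0,0,0,3]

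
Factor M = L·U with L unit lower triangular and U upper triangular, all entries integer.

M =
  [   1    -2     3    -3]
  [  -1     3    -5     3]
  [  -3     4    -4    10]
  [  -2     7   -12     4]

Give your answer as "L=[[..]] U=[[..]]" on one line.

L=[[1,0,0,0],[-1,1,0,0],[-3,-2,1,0],[-2,3,0,1]] U=[[1,-2,3,-3],[0,1,-2,0],[0,0,1,1],[0,0,0,-2]]

  r1 -= -1·r0 → [0,1,-2,0]
  r2 -= -3·r0 → [0,-2,5,1]
  r3 -= -2·r0 → [0,3,-6,-2]
  r2 -= -2·r1 → [0,0,1,1]
  r3 -= 3·r1 → [0,0,0,-2]
  r3 -= 0·r2 → [0,0,0,-2]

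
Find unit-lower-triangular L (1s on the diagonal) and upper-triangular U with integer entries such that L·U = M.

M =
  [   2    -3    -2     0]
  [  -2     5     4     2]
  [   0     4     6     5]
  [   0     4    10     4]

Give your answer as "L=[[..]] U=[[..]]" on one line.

L=[[1,0,0,0],[-1,1,0,0],[0,2,1,0],[0,2,3,1]] U=[[2,-3,-2,0],[0,2,2,2],[0,0,2,1],[0,0,0,-3]]

  R1 -= -1·R0 → [0,2,2,2]
  R2 -= 0·R0 → [0,4,6,5]
  R3 -= 0·R0 → [0,4,10,4]
  R2 -= 2·R1 → [0,0,2,1]
  R3 -= 2·R1 → [0,0,6,0]
  R3 -= 3·R2 → [0,0,0,-3]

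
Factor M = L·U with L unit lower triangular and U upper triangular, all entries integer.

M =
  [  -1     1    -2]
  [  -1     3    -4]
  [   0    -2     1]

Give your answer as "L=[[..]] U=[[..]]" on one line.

L=[[1,0,0],[1,1,0],[0,-1,1]] U=[[-1,1,-2],[0,2,-2],[0,0,-1]]

  row1 -= 1·row0 → [0,2,-2]
  row2 -= 0·row0 → [0,-2,1]
  row2 -= -1·row1 → [0,0,-1]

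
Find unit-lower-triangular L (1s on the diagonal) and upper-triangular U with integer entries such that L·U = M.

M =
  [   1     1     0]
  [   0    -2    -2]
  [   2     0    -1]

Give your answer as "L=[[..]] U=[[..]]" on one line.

L=[[1,0,0],[0,1,0],[2,1,1]] U=[[1,1,0],[0,-2,-2],[0,0,1]]

  row1 -= 0·row0 → [0,-2,-2]
  row2 -= 2·row0 → [0,-2,-1]
  row2 -= 1·row1 → [0,0,1]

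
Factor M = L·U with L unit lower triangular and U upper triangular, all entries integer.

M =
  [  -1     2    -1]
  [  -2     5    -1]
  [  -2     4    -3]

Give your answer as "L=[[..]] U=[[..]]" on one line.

L=[[1,0,0],[2,1,0],[2,0,1]] U=[[-1,2,-1],[0,1,1],[0,0,-1]]

  row1 -= 2·row0 → [0,1,1]
  row2 -= 2·row0 → [0,0,-1]
  row2 -= 0·row1 → [0,0,-1]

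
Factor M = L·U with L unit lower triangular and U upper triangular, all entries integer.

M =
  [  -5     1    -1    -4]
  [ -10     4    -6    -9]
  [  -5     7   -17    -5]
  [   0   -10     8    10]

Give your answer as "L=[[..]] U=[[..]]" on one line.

L=[[1,0,0,0],[2,1,0,0],[1,3,1,0],[0,-5,3,1]] U=[[-5,1,-1,-4],[0,2,-4,-1],[0,0,-4,2],[0,0,0,-1]]

  R1 -= 2·R0 → [0,2,-4,-1]
  R2 -= 1·R0 → [0,6,-16,-1]
  R3 -= 0·R0 → [0,-10,8,10]
  R2 -= 3·R1 → [0,0,-4,2]
  R3 -= -5·R1 → [0,0,-12,5]
  R3 -= 3·R2 → [0,0,0,-1]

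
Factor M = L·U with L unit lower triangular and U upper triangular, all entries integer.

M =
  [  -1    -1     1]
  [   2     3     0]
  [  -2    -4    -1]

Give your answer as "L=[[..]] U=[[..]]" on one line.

L=[[1,0,0],[-2,1,0],[2,-2,1]] U=[[-1,-1,1],[0,1,2],[0,0,1]]

  R1 -= -2·R0 → [0,1,2]
  R2 -= 2·R0 → [0,-2,-3]
  R2 -= -2·R1 → [0,0,1]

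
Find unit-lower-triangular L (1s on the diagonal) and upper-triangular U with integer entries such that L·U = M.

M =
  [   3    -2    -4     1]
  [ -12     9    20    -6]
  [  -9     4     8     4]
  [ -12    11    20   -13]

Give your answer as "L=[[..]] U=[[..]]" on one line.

  row1 -= -4·row0 → [0,1,4,-2]
  row2 -= -3·row0 → [0,-2,-4,7]
  row3 -= -4·row0 → [0,3,4,-9]
  row2 -= -2·row1 → [0,0,4,3]
  row3 -= 3·row1 → [0,0,-8,-3]
  row3 -= -2·row2 → [0,0,0,3]

L=[[1,0,0,0],[-4,1,0,0],[-3,-2,1,0],[-4,3,-2,1]] U=[[3,-2,-4,1],[0,1,4,-2],[0,0,4,3],[0,0,0,3]]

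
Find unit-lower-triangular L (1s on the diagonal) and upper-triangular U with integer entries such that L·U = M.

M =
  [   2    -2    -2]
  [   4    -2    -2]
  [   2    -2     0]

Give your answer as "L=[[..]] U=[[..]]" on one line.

  R1 -= 2·R0 → [0,2,2]
  R2 -= 1·R0 → [0,0,2]
  R2 -= 0·R1 → [0,0,2]

L=[[1,0,0],[2,1,0],[1,0,1]] U=[[2,-2,-2],[0,2,2],[0,0,2]]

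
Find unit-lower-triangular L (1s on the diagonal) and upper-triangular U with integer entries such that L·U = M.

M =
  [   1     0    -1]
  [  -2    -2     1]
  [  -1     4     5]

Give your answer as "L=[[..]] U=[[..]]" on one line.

L=[[1,0,0],[-2,1,0],[-1,-2,1]] U=[[1,0,-1],[0,-2,-1],[0,0,2]]

  row1 -= -2·row0 → [0,-2,-1]
  row2 -= -1·row0 → [0,4,4]
  row2 -= -2·row1 → [0,0,2]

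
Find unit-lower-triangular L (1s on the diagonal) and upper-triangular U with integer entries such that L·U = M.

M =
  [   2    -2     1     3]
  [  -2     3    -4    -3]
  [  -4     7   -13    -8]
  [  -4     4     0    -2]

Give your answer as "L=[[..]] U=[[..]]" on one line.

L=[[1,0,0,0],[-1,1,0,0],[-2,3,1,0],[-2,0,-1,1]] U=[[2,-2,1,3],[0,1,-3,0],[0,0,-2,-2],[0,0,0,2]]

  R1 -= -1·R0 → [0,1,-3,0]
  R2 -= -2·R0 → [0,3,-11,-2]
  R3 -= -2·R0 → [0,0,2,4]
  R2 -= 3·R1 → [0,0,-2,-2]
  R3 -= 0·R1 → [0,0,2,4]
  R3 -= -1·R2 → [0,0,0,2]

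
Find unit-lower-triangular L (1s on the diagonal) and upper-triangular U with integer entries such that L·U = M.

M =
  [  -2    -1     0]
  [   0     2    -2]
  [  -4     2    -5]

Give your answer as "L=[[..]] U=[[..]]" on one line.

  row1 -= 0·row0 → [0,2,-2]
  row2 -= 2·row0 → [0,4,-5]
  row2 -= 2·row1 → [0,0,-1]

L=[[1,0,0],[0,1,0],[2,2,1]] U=[[-2,-1,0],[0,2,-2],[0,0,-1]]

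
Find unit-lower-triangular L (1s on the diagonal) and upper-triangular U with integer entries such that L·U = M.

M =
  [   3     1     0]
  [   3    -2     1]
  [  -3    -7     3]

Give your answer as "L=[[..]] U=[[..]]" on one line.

L=[[1,0,0],[1,1,0],[-1,2,1]] U=[[3,1,0],[0,-3,1],[0,0,1]]

  r1 -= 1·r0 → [0,-3,1]
  r2 -= -1·r0 → [0,-6,3]
  r2 -= 2·r1 → [0,0,1]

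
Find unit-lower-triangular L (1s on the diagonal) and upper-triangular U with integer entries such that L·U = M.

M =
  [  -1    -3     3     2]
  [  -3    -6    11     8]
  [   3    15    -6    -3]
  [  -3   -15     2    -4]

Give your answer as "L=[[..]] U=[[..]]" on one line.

  r1 -= 3·r0 → [0,3,2,2]
  r2 -= -3·r0 → [0,6,3,3]
  r3 -= 3·r0 → [0,-6,-7,-10]
  r2 -= 2·r1 → [0,0,-1,-1]
  r3 -= -2·r1 → [0,0,-3,-6]
  r3 -= 3·r2 → [0,0,0,-3]

L=[[1,0,0,0],[3,1,0,0],[-3,2,1,0],[3,-2,3,1]] U=[[-1,-3,3,2],[0,3,2,2],[0,0,-1,-1],[0,0,0,-3]]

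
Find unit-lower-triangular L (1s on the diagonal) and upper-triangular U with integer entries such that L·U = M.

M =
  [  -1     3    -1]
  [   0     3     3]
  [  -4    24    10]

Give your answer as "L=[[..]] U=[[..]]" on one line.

  r1 -= 0·r0 → [0,3,3]
  r2 -= 4·r0 → [0,12,14]
  r2 -= 4·r1 → [0,0,2]

L=[[1,0,0],[0,1,0],[4,4,1]] U=[[-1,3,-1],[0,3,3],[0,0,2]]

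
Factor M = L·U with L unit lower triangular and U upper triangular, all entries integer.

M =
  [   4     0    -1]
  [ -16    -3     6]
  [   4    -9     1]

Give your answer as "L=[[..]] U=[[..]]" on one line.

  R1 -= -4·R0 → [0,-3,2]
  R2 -= 1·R0 → [0,-9,2]
  R2 -= 3·R1 → [0,0,-4]

L=[[1,0,0],[-4,1,0],[1,3,1]] U=[[4,0,-1],[0,-3,2],[0,0,-4]]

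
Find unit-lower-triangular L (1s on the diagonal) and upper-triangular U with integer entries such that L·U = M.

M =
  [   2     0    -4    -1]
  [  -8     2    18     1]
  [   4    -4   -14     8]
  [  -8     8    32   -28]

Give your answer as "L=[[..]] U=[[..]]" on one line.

  R1 -= -4·R0 → [0,2,2,-3]
  R2 -= 2·R0 → [0,-4,-6,10]
  R3 -= -4·R0 → [0,8,16,-32]
  R2 -= -2·R1 → [0,0,-2,4]
  R3 -= 4·R1 → [0,0,8,-20]
  R3 -= -4·R2 → [0,0,0,-4]

L=[[1,0,0,0],[-4,1,0,0],[2,-2,1,0],[-4,4,-4,1]] U=[[2,0,-4,-1],[0,2,2,-3],[0,0,-2,4],[0,0,0,-4]]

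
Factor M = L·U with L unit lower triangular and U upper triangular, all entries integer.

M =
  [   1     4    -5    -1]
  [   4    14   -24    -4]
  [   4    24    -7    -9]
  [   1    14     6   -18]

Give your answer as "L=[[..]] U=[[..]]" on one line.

  r1 -= 4·r0 → [0,-2,-4,0]
  r2 -= 4·r0 → [0,8,13,-5]
  r3 -= 1·r0 → [0,10,11,-17]
  r2 -= -4·r1 → [0,0,-3,-5]
  r3 -= -5·r1 → [0,0,-9,-17]
  r3 -= 3·r2 → [0,0,0,-2]

L=[[1,0,0,0],[4,1,0,0],[4,-4,1,0],[1,-5,3,1]] U=[[1,4,-5,-1],[0,-2,-4,0],[0,0,-3,-5],[0,0,0,-2]]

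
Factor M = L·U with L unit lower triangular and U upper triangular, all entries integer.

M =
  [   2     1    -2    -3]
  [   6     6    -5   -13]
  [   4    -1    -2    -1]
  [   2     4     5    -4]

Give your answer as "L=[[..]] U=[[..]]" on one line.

  r1 -= 3·r0 → [0,3,1,-4]
  r2 -= 2·r0 → [0,-3,2,5]
  r3 -= 1·r0 → [0,3,7,-1]
  r2 -= -1·r1 → [0,0,3,1]
  r3 -= 1·r1 → [0,0,6,3]
  r3 -= 2·r2 → [0,0,0,1]

L=[[1,0,0,0],[3,1,0,0],[2,-1,1,0],[1,1,2,1]] U=[[2,1,-2,-3],[0,3,1,-4],[0,0,3,1],[0,0,0,1]]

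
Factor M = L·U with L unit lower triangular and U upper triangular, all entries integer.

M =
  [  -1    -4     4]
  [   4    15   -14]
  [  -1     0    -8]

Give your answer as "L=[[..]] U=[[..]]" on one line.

L=[[1,0,0],[-4,1,0],[1,-4,1]] U=[[-1,-4,4],[0,-1,2],[0,0,-4]]

  r1 -= -4·r0 → [0,-1,2]
  r2 -= 1·r0 → [0,4,-12]
  r2 -= -4·r1 → [0,0,-4]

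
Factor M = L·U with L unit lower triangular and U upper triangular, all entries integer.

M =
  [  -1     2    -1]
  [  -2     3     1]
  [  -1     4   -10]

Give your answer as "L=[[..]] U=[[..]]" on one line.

  R1 -= 2·R0 → [0,-1,3]
  R2 -= 1·R0 → [0,2,-9]
  R2 -= -2·R1 → [0,0,-3]

L=[[1,0,0],[2,1,0],[1,-2,1]] U=[[-1,2,-1],[0,-1,3],[0,0,-3]]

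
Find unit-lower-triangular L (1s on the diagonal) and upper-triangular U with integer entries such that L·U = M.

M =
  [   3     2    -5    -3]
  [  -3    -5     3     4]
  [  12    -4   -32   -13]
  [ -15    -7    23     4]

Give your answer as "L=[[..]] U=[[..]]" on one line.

L=[[1,0,0,0],[-1,1,0,0],[4,4,1,0],[-5,-1,1,1]] U=[[3,2,-5,-3],[0,-3,-2,1],[0,0,-4,-5],[0,0,0,-5]]

  r1 -= -1·r0 → [0,-3,-2,1]
  r2 -= 4·r0 → [0,-12,-12,-1]
  r3 -= -5·r0 → [0,3,-2,-11]
  r2 -= 4·r1 → [0,0,-4,-5]
  r3 -= -1·r1 → [0,0,-4,-10]
  r3 -= 1·r2 → [0,0,0,-5]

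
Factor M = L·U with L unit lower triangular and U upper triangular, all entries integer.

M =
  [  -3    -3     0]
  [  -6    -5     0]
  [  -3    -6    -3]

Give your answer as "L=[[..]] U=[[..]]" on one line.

  row1 -= 2·row0 → [0,1,0]
  row2 -= 1·row0 → [0,-3,-3]
  row2 -= -3·row1 → [0,0,-3]

L=[[1,0,0],[2,1,0],[1,-3,1]] U=[[-3,-3,0],[0,1,0],[0,0,-3]]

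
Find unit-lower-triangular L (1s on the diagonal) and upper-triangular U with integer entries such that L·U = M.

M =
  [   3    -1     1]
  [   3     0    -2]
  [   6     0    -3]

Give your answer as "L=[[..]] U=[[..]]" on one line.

L=[[1,0,0],[1,1,0],[2,2,1]] U=[[3,-1,1],[0,1,-3],[0,0,1]]

  r1 -= 1·r0 → [0,1,-3]
  r2 -= 2·r0 → [0,2,-5]
  r2 -= 2·r1 → [0,0,1]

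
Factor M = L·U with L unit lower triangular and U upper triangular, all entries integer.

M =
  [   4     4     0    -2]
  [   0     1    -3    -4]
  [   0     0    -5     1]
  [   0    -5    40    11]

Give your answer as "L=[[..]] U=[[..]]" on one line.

L=[[1,0,0,0],[0,1,0,0],[0,0,1,0],[0,-5,-5,1]] U=[[4,4,0,-2],[0,1,-3,-4],[0,0,-5,1],[0,0,0,-4]]

  r1 -= 0·r0 → [0,1,-3,-4]
  r2 -= 0·r0 → [0,0,-5,1]
  r3 -= 0·r0 → [0,-5,40,11]
  r2 -= 0·r1 → [0,0,-5,1]
  r3 -= -5·r1 → [0,0,25,-9]
  r3 -= -5·r2 → [0,0,0,-4]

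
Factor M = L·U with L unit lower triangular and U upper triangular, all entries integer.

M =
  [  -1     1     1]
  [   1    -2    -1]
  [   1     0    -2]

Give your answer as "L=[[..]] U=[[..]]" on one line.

  row1 -= -1·row0 → [0,-1,0]
  row2 -= -1·row0 → [0,1,-1]
  row2 -= -1·row1 → [0,0,-1]

L=[[1,0,0],[-1,1,0],[-1,-1,1]] U=[[-1,1,1],[0,-1,0],[0,0,-1]]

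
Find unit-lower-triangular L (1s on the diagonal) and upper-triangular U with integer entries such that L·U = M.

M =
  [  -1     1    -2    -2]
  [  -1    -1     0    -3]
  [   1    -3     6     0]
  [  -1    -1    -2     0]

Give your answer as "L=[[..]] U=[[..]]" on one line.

L=[[1,0,0,0],[1,1,0,0],[-1,1,1,0],[1,1,-1,1]] U=[[-1,1,-2,-2],[0,-2,2,-1],[0,0,2,-1],[0,0,0,2]]

  r1 -= 1·r0 → [0,-2,2,-1]
  r2 -= -1·r0 → [0,-2,4,-2]
  r3 -= 1·r0 → [0,-2,0,2]
  r2 -= 1·r1 → [0,0,2,-1]
  r3 -= 1·r1 → [0,0,-2,3]
  r3 -= -1·r2 → [0,0,0,2]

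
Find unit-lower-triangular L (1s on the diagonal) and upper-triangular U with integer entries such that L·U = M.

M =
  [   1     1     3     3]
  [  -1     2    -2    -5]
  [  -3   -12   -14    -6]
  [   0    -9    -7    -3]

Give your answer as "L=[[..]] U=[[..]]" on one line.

L=[[1,0,0,0],[-1,1,0,0],[-3,-3,1,0],[0,-3,2,1]] U=[[1,1,3,3],[0,3,1,-2],[0,0,-2,-3],[0,0,0,-3]]

  r1 -= -1·r0 → [0,3,1,-2]
  r2 -= -3·r0 → [0,-9,-5,3]
  r3 -= 0·r0 → [0,-9,-7,-3]
  r2 -= -3·r1 → [0,0,-2,-3]
  r3 -= -3·r1 → [0,0,-4,-9]
  r3 -= 2·r2 → [0,0,0,-3]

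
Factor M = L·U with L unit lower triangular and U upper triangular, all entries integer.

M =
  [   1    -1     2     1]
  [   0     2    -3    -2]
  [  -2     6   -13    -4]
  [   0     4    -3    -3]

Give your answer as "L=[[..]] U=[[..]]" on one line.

  r1 -= 0·r0 → [0,2,-3,-2]
  r2 -= -2·r0 → [0,4,-9,-2]
  r3 -= 0·r0 → [0,4,-3,-3]
  r2 -= 2·r1 → [0,0,-3,2]
  r3 -= 2·r1 → [0,0,3,1]
  r3 -= -1·r2 → [0,0,0,3]

L=[[1,0,0,0],[0,1,0,0],[-2,2,1,0],[0,2,-1,1]] U=[[1,-1,2,1],[0,2,-3,-2],[0,0,-3,2],[0,0,0,3]]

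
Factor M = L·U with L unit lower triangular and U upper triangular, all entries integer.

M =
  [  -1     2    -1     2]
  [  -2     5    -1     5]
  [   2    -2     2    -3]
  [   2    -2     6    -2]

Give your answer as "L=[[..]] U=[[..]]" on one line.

L=[[1,0,0,0],[2,1,0,0],[-2,2,1,0],[-2,2,-1,1]] U=[[-1,2,-1,2],[0,1,1,1],[0,0,-2,-1],[0,0,0,-1]]

  R1 -= 2·R0 → [0,1,1,1]
  R2 -= -2·R0 → [0,2,0,1]
  R3 -= -2·R0 → [0,2,4,2]
  R2 -= 2·R1 → [0,0,-2,-1]
  R3 -= 2·R1 → [0,0,2,0]
  R3 -= -1·R2 → [0,0,0,-1]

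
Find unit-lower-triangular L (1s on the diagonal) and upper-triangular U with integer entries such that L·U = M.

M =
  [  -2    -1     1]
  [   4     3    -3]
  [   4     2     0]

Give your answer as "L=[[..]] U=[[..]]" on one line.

  R1 -= -2·R0 → [0,1,-1]
  R2 -= -2·R0 → [0,0,2]
  R2 -= 0·R1 → [0,0,2]

L=[[1,0,0],[-2,1,0],[-2,0,1]] U=[[-2,-1,1],[0,1,-1],[0,0,2]]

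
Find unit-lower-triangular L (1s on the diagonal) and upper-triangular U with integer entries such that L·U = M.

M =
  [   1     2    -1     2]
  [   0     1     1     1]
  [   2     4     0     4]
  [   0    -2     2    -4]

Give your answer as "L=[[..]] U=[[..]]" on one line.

L=[[1,0,0,0],[0,1,0,0],[2,0,1,0],[0,-2,2,1]] U=[[1,2,-1,2],[0,1,1,1],[0,0,2,0],[0,0,0,-2]]

  R1 -= 0·R0 → [0,1,1,1]
  R2 -= 2·R0 → [0,0,2,0]
  R3 -= 0·R0 → [0,-2,2,-4]
  R2 -= 0·R1 → [0,0,2,0]
  R3 -= -2·R1 → [0,0,4,-2]
  R3 -= 2·R2 → [0,0,0,-2]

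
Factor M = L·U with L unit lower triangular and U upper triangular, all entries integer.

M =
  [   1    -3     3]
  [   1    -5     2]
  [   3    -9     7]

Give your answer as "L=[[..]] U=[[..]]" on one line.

L=[[1,0,0],[1,1,0],[3,0,1]] U=[[1,-3,3],[0,-2,-1],[0,0,-2]]

  r1 -= 1·r0 → [0,-2,-1]
  r2 -= 3·r0 → [0,0,-2]
  r2 -= 0·r1 → [0,0,-2]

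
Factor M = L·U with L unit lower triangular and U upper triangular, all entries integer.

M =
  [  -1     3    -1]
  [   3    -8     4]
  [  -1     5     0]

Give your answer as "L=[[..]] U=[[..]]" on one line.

  r1 -= -3·r0 → [0,1,1]
  r2 -= 1·r0 → [0,2,1]
  r2 -= 2·r1 → [0,0,-1]

L=[[1,0,0],[-3,1,0],[1,2,1]] U=[[-1,3,-1],[0,1,1],[0,0,-1]]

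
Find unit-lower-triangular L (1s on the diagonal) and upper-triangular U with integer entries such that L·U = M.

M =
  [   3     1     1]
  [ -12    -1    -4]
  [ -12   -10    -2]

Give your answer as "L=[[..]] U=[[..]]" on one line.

L=[[1,0,0],[-4,1,0],[-4,-2,1]] U=[[3,1,1],[0,3,0],[0,0,2]]

  R1 -= -4·R0 → [0,3,0]
  R2 -= -4·R0 → [0,-6,2]
  R2 -= -2·R1 → [0,0,2]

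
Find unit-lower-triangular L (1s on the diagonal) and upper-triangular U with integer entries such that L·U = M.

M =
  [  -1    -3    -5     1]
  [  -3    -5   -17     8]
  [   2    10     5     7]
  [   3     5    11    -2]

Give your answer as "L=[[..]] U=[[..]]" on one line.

L=[[1,0,0,0],[3,1,0,0],[-2,1,1,0],[-3,-1,2,1]] U=[[-1,-3,-5,1],[0,4,-2,5],[0,0,-3,4],[0,0,0,-2]]

  r1 -= 3·r0 → [0,4,-2,5]
  r2 -= -2·r0 → [0,4,-5,9]
  r3 -= -3·r0 → [0,-4,-4,1]
  r2 -= 1·r1 → [0,0,-3,4]
  r3 -= -1·r1 → [0,0,-6,6]
  r3 -= 2·r2 → [0,0,0,-2]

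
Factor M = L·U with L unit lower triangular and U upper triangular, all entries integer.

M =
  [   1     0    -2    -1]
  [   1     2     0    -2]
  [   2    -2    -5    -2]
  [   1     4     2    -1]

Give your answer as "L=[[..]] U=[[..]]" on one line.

  r1 -= 1·r0 → [0,2,2,-1]
  r2 -= 2·r0 → [0,-2,-1,0]
  r3 -= 1·r0 → [0,4,4,0]
  r2 -= -1·r1 → [0,0,1,-1]
  r3 -= 2·r1 → [0,0,0,2]
  r3 -= 0·r2 → [0,0,0,2]

L=[[1,0,0,0],[1,1,0,0],[2,-1,1,0],[1,2,0,1]] U=[[1,0,-2,-1],[0,2,2,-1],[0,0,1,-1],[0,0,0,2]]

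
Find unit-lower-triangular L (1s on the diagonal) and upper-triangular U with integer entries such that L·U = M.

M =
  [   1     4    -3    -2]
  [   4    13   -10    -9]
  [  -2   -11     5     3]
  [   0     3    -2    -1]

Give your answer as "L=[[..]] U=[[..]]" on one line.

L=[[1,0,0,0],[4,1,0,0],[-2,1,1,0],[0,-1,0,1]] U=[[1,4,-3,-2],[0,-3,2,-1],[0,0,-3,0],[0,0,0,-2]]

  R1 -= 4·R0 → [0,-3,2,-1]
  R2 -= -2·R0 → [0,-3,-1,-1]
  R3 -= 0·R0 → [0,3,-2,-1]
  R2 -= 1·R1 → [0,0,-3,0]
  R3 -= -1·R1 → [0,0,0,-2]
  R3 -= 0·R2 → [0,0,0,-2]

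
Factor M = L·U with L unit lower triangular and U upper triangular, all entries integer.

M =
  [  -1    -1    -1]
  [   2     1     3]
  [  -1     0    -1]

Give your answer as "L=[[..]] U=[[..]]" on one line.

  r1 -= -2·r0 → [0,-1,1]
  r2 -= 1·r0 → [0,1,0]
  r2 -= -1·r1 → [0,0,1]

L=[[1,0,0],[-2,1,0],[1,-1,1]] U=[[-1,-1,-1],[0,-1,1],[0,0,1]]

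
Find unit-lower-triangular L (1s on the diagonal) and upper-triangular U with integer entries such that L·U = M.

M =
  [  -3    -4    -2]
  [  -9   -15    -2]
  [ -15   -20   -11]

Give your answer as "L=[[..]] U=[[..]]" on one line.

  row1 -= 3·row0 → [0,-3,4]
  row2 -= 5·row0 → [0,0,-1]
  row2 -= 0·row1 → [0,0,-1]

L=[[1,0,0],[3,1,0],[5,0,1]] U=[[-3,-4,-2],[0,-3,4],[0,0,-1]]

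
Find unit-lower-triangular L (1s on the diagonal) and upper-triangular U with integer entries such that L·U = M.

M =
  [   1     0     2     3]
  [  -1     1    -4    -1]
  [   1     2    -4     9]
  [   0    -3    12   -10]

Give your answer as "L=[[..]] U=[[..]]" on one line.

  R1 -= -1·R0 → [0,1,-2,2]
  R2 -= 1·R0 → [0,2,-6,6]
  R3 -= 0·R0 → [0,-3,12,-10]
  R2 -= 2·R1 → [0,0,-2,2]
  R3 -= -3·R1 → [0,0,6,-4]
  R3 -= -3·R2 → [0,0,0,2]

L=[[1,0,0,0],[-1,1,0,0],[1,2,1,0],[0,-3,-3,1]] U=[[1,0,2,3],[0,1,-2,2],[0,0,-2,2],[0,0,0,2]]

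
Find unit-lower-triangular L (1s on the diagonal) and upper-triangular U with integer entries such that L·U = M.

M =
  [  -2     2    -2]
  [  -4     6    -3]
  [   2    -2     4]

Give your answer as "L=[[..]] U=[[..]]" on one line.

L=[[1,0,0],[2,1,0],[-1,0,1]] U=[[-2,2,-2],[0,2,1],[0,0,2]]

  row1 -= 2·row0 → [0,2,1]
  row2 -= -1·row0 → [0,0,2]
  row2 -= 0·row1 → [0,0,2]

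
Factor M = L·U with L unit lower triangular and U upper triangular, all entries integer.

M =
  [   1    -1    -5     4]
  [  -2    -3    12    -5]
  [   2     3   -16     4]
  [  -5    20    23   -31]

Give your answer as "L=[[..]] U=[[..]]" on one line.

L=[[1,0,0,0],[-2,1,0,0],[2,-1,1,0],[-5,-3,-1,1]] U=[[1,-1,-5,4],[0,-5,2,3],[0,0,-4,-1],[0,0,0,-3]]

  r1 -= -2·r0 → [0,-5,2,3]
  r2 -= 2·r0 → [0,5,-6,-4]
  r3 -= -5·r0 → [0,15,-2,-11]
  r2 -= -1·r1 → [0,0,-4,-1]
  r3 -= -3·r1 → [0,0,4,-2]
  r3 -= -1·r2 → [0,0,0,-3]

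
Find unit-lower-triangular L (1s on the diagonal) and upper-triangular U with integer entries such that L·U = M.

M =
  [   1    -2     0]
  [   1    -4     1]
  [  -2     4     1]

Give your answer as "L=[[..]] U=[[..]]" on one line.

L=[[1,0,0],[1,1,0],[-2,0,1]] U=[[1,-2,0],[0,-2,1],[0,0,1]]

  R1 -= 1·R0 → [0,-2,1]
  R2 -= -2·R0 → [0,0,1]
  R2 -= 0·R1 → [0,0,1]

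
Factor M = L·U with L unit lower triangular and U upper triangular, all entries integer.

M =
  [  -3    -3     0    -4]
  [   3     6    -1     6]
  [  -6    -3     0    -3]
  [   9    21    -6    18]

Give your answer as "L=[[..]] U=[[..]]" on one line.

  r1 -= -1·r0 → [0,3,-1,2]
  r2 -= 2·r0 → [0,3,0,5]
  r3 -= -3·r0 → [0,12,-6,6]
  r2 -= 1·r1 → [0,0,1,3]
  r3 -= 4·r1 → [0,0,-2,-2]
  r3 -= -2·r2 → [0,0,0,4]

L=[[1,0,0,0],[-1,1,0,0],[2,1,1,0],[-3,4,-2,1]] U=[[-3,-3,0,-4],[0,3,-1,2],[0,0,1,3],[0,0,0,4]]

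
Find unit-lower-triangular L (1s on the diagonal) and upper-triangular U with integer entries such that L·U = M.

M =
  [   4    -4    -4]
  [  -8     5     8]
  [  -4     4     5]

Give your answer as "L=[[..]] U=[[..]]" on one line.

L=[[1,0,0],[-2,1,0],[-1,0,1]] U=[[4,-4,-4],[0,-3,0],[0,0,1]]

  R1 -= -2·R0 → [0,-3,0]
  R2 -= -1·R0 → [0,0,1]
  R2 -= 0·R1 → [0,0,1]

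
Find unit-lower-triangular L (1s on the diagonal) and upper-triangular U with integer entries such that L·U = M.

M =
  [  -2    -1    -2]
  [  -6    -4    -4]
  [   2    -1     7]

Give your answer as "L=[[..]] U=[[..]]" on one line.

  r1 -= 3·r0 → [0,-1,2]
  r2 -= -1·r0 → [0,-2,5]
  r2 -= 2·r1 → [0,0,1]

L=[[1,0,0],[3,1,0],[-1,2,1]] U=[[-2,-1,-2],[0,-1,2],[0,0,1]]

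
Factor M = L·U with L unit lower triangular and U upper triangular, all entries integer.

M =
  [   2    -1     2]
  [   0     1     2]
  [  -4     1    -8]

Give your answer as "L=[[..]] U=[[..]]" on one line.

L=[[1,0,0],[0,1,0],[-2,-1,1]] U=[[2,-1,2],[0,1,2],[0,0,-2]]

  row1 -= 0·row0 → [0,1,2]
  row2 -= -2·row0 → [0,-1,-4]
  row2 -= -1·row1 → [0,0,-2]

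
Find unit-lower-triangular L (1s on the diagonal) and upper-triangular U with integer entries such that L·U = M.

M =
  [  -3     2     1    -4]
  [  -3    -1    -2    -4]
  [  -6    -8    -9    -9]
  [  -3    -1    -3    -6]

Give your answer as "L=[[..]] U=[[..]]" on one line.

L=[[1,0,0,0],[1,1,0,0],[2,4,1,0],[1,1,-1,1]] U=[[-3,2,1,-4],[0,-3,-3,0],[0,0,1,-1],[0,0,0,-3]]

  r1 -= 1·r0 → [0,-3,-3,0]
  r2 -= 2·r0 → [0,-12,-11,-1]
  r3 -= 1·r0 → [0,-3,-4,-2]
  r2 -= 4·r1 → [0,0,1,-1]
  r3 -= 1·r1 → [0,0,-1,-2]
  r3 -= -1·r2 → [0,0,0,-3]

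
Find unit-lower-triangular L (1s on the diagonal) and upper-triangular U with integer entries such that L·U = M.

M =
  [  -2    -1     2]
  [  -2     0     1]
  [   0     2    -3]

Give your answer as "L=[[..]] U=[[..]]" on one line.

L=[[1,0,0],[1,1,0],[0,2,1]] U=[[-2,-1,2],[0,1,-1],[0,0,-1]]

  r1 -= 1·r0 → [0,1,-1]
  r2 -= 0·r0 → [0,2,-3]
  r2 -= 2·r1 → [0,0,-1]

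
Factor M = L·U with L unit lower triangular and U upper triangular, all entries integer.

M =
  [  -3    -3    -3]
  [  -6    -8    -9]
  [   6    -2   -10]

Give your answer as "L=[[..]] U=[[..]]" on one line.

  row1 -= 2·row0 → [0,-2,-3]
  row2 -= -2·row0 → [0,-8,-16]
  row2 -= 4·row1 → [0,0,-4]

L=[[1,0,0],[2,1,0],[-2,4,1]] U=[[-3,-3,-3],[0,-2,-3],[0,0,-4]]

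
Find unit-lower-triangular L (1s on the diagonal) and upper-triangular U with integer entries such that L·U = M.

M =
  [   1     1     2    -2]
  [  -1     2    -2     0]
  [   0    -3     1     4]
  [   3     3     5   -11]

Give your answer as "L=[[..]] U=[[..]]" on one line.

L=[[1,0,0,0],[-1,1,0,0],[0,-1,1,0],[3,0,-1,1]] U=[[1,1,2,-2],[0,3,0,-2],[0,0,1,2],[0,0,0,-3]]

  R1 -= -1·R0 → [0,3,0,-2]
  R2 -= 0·R0 → [0,-3,1,4]
  R3 -= 3·R0 → [0,0,-1,-5]
  R2 -= -1·R1 → [0,0,1,2]
  R3 -= 0·R1 → [0,0,-1,-5]
  R3 -= -1·R2 → [0,0,0,-3]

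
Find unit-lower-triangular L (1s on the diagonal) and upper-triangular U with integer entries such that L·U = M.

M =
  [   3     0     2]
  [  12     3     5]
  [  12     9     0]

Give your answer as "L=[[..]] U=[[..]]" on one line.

L=[[1,0,0],[4,1,0],[4,3,1]] U=[[3,0,2],[0,3,-3],[0,0,1]]

  row1 -= 4·row0 → [0,3,-3]
  row2 -= 4·row0 → [0,9,-8]
  row2 -= 3·row1 → [0,0,1]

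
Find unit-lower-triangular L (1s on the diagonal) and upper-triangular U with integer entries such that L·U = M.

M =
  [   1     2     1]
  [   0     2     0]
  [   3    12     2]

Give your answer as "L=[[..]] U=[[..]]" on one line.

L=[[1,0,0],[0,1,0],[3,3,1]] U=[[1,2,1],[0,2,0],[0,0,-1]]

  row1 -= 0·row0 → [0,2,0]
  row2 -= 3·row0 → [0,6,-1]
  row2 -= 3·row1 → [0,0,-1]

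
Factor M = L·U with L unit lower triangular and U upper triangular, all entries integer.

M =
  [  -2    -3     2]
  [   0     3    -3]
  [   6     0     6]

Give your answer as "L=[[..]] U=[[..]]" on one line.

  row1 -= 0·row0 → [0,3,-3]
  row2 -= -3·row0 → [0,-9,12]
  row2 -= -3·row1 → [0,0,3]

L=[[1,0,0],[0,1,0],[-3,-3,1]] U=[[-2,-3,2],[0,3,-3],[0,0,3]]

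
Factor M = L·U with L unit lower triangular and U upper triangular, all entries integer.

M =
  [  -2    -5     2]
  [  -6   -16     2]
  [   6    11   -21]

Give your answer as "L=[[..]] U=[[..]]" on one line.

  R1 -= 3·R0 → [0,-1,-4]
  R2 -= -3·R0 → [0,-4,-15]
  R2 -= 4·R1 → [0,0,1]

L=[[1,0,0],[3,1,0],[-3,4,1]] U=[[-2,-5,2],[0,-1,-4],[0,0,1]]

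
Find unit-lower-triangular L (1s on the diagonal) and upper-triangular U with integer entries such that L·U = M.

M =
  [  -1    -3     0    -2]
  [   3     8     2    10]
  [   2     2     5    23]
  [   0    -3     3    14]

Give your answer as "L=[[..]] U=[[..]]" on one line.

L=[[1,0,0,0],[-3,1,0,0],[-2,4,1,0],[0,3,1,1]] U=[[-1,-3,0,-2],[0,-1,2,4],[0,0,-3,3],[0,0,0,-1]]

  row1 -= -3·row0 → [0,-1,2,4]
  row2 -= -2·row0 → [0,-4,5,19]
  row3 -= 0·row0 → [0,-3,3,14]
  row2 -= 4·row1 → [0,0,-3,3]
  row3 -= 3·row1 → [0,0,-3,2]
  row3 -= 1·row2 → [0,0,0,-1]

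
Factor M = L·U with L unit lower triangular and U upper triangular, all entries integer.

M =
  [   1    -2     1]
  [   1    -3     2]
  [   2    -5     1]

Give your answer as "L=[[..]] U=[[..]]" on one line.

  r1 -= 1·r0 → [0,-1,1]
  r2 -= 2·r0 → [0,-1,-1]
  r2 -= 1·r1 → [0,0,-2]

L=[[1,0,0],[1,1,0],[2,1,1]] U=[[1,-2,1],[0,-1,1],[0,0,-2]]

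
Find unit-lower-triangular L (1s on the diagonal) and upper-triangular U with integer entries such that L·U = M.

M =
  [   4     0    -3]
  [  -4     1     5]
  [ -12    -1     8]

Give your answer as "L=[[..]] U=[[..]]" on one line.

L=[[1,0,0],[-1,1,0],[-3,-1,1]] U=[[4,0,-3],[0,1,2],[0,0,1]]

  r1 -= -1·r0 → [0,1,2]
  r2 -= -3·r0 → [0,-1,-1]
  r2 -= -1·r1 → [0,0,1]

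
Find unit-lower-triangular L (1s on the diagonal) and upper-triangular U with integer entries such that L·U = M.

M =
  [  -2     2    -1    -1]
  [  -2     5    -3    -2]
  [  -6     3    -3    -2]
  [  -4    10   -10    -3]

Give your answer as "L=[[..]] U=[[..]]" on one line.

L=[[1,0,0,0],[1,1,0,0],[3,-1,1,0],[2,2,2,1]] U=[[-2,2,-1,-1],[0,3,-2,-1],[0,0,-2,0],[0,0,0,1]]

  r1 -= 1·r0 → [0,3,-2,-1]
  r2 -= 3·r0 → [0,-3,0,1]
  r3 -= 2·r0 → [0,6,-8,-1]
  r2 -= -1·r1 → [0,0,-2,0]
  r3 -= 2·r1 → [0,0,-4,1]
  r3 -= 2·r2 → [0,0,0,1]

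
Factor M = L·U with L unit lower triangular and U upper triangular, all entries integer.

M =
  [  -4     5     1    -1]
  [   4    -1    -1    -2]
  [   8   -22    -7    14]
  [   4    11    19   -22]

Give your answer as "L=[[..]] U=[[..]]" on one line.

L=[[1,0,0,0],[-1,1,0,0],[-2,-3,1,0],[-1,4,-4,1]] U=[[-4,5,1,-1],[0,4,0,-3],[0,0,-5,3],[0,0,0,1]]

  row1 -= -1·row0 → [0,4,0,-3]
  row2 -= -2·row0 → [0,-12,-5,12]
  row3 -= -1·row0 → [0,16,20,-23]
  row2 -= -3·row1 → [0,0,-5,3]
  row3 -= 4·row1 → [0,0,20,-11]
  row3 -= -4·row2 → [0,0,0,1]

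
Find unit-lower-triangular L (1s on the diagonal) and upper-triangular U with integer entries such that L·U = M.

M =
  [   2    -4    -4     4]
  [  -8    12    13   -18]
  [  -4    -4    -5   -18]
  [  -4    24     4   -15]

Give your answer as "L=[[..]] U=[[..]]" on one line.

L=[[1,0,0,0],[-4,1,0,0],[-2,3,1,0],[-2,-4,4,1]] U=[[2,-4,-4,4],[0,-4,-3,-2],[0,0,-4,-4],[0,0,0,1]]

  row1 -= -4·row0 → [0,-4,-3,-2]
  row2 -= -2·row0 → [0,-12,-13,-10]
  row3 -= -2·row0 → [0,16,-4,-7]
  row2 -= 3·row1 → [0,0,-4,-4]
  row3 -= -4·row1 → [0,0,-16,-15]
  row3 -= 4·row2 → [0,0,0,1]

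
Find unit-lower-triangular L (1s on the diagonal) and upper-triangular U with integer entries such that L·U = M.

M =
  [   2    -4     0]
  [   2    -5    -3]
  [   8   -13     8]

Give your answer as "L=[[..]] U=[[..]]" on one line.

L=[[1,0,0],[1,1,0],[4,-3,1]] U=[[2,-4,0],[0,-1,-3],[0,0,-1]]

  r1 -= 1·r0 → [0,-1,-3]
  r2 -= 4·r0 → [0,3,8]
  r2 -= -3·r1 → [0,0,-1]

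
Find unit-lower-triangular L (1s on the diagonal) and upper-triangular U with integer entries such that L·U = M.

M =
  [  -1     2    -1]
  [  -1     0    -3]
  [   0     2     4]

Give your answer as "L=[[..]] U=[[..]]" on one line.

L=[[1,0,0],[1,1,0],[0,-1,1]] U=[[-1,2,-1],[0,-2,-2],[0,0,2]]

  row1 -= 1·row0 → [0,-2,-2]
  row2 -= 0·row0 → [0,2,4]
  row2 -= -1·row1 → [0,0,2]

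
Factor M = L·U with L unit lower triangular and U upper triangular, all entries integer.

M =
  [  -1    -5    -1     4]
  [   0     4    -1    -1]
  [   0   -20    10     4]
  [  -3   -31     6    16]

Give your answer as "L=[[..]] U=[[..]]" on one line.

L=[[1,0,0,0],[0,1,0,0],[0,-5,1,0],[3,-4,1,1]] U=[[-1,-5,-1,4],[0,4,-1,-1],[0,0,5,-1],[0,0,0,1]]

  row1 -= 0·row0 → [0,4,-1,-1]
  row2 -= 0·row0 → [0,-20,10,4]
  row3 -= 3·row0 → [0,-16,9,4]
  row2 -= -5·row1 → [0,0,5,-1]
  row3 -= -4·row1 → [0,0,5,0]
  row3 -= 1·row2 → [0,0,0,1]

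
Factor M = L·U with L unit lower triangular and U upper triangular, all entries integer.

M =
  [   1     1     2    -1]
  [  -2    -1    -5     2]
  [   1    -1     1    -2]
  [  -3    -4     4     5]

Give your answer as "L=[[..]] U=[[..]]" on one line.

  row1 -= -2·row0 → [0,1,-1,0]
  row2 -= 1·row0 → [0,-2,-1,-1]
  row3 -= -3·row0 → [0,-1,10,2]
  row2 -= -2·row1 → [0,0,-3,-1]
  row3 -= -1·row1 → [0,0,9,2]
  row3 -= -3·row2 → [0,0,0,-1]

L=[[1,0,0,0],[-2,1,0,0],[1,-2,1,0],[-3,-1,-3,1]] U=[[1,1,2,-1],[0,1,-1,0],[0,0,-3,-1],[0,0,0,-1]]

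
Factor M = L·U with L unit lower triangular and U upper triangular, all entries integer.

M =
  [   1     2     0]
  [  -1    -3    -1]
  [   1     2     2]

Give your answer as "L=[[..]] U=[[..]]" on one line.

L=[[1,0,0],[-1,1,0],[1,0,1]] U=[[1,2,0],[0,-1,-1],[0,0,2]]

  r1 -= -1·r0 → [0,-1,-1]
  r2 -= 1·r0 → [0,0,2]
  r2 -= 0·r1 → [0,0,2]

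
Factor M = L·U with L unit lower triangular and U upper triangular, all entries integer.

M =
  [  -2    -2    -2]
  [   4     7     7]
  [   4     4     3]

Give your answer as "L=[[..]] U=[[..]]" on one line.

  r1 -= -2·r0 → [0,3,3]
  r2 -= -2·r0 → [0,0,-1]
  r2 -= 0·r1 → [0,0,-1]

L=[[1,0,0],[-2,1,0],[-2,0,1]] U=[[-2,-2,-2],[0,3,3],[0,0,-1]]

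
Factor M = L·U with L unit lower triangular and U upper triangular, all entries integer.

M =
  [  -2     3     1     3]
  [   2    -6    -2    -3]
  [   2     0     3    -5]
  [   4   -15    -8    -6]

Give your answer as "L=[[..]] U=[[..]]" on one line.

  r1 -= -1·r0 → [0,-3,-1,0]
  r2 -= -1·r0 → [0,3,4,-2]
  r3 -= -2·r0 → [0,-9,-6,0]
  r2 -= -1·r1 → [0,0,3,-2]
  r3 -= 3·r1 → [0,0,-3,0]
  r3 -= -1·r2 → [0,0,0,-2]

L=[[1,0,0,0],[-1,1,0,0],[-1,-1,1,0],[-2,3,-1,1]] U=[[-2,3,1,3],[0,-3,-1,0],[0,0,3,-2],[0,0,0,-2]]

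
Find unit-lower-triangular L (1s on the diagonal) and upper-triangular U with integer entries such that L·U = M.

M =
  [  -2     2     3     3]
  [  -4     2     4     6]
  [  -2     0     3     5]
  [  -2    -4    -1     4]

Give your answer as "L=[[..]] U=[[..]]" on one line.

  r1 -= 2·r0 → [0,-2,-2,0]
  r2 -= 1·r0 → [0,-2,0,2]
  r3 -= 1·r0 → [0,-6,-4,1]
  r2 -= 1·r1 → [0,0,2,2]
  r3 -= 3·r1 → [0,0,2,1]
  r3 -= 1·r2 → [0,0,0,-1]

L=[[1,0,0,0],[2,1,0,0],[1,1,1,0],[1,3,1,1]] U=[[-2,2,3,3],[0,-2,-2,0],[0,0,2,2],[0,0,0,-1]]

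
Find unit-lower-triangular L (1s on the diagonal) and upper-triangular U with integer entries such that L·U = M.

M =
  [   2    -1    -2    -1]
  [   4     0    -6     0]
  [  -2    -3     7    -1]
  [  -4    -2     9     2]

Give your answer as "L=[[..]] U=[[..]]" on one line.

L=[[1,0,0,0],[2,1,0,0],[-1,-2,1,0],[-2,-2,1,1]] U=[[2,-1,-2,-1],[0,2,-2,2],[0,0,1,2],[0,0,0,2]]

  r1 -= 2·r0 → [0,2,-2,2]
  r2 -= -1·r0 → [0,-4,5,-2]
  r3 -= -2·r0 → [0,-4,5,0]
  r2 -= -2·r1 → [0,0,1,2]
  r3 -= -2·r1 → [0,0,1,4]
  r3 -= 1·r2 → [0,0,0,2]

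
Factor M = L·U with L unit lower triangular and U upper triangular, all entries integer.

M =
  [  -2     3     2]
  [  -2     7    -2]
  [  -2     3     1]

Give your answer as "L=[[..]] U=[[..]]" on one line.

L=[[1,0,0],[1,1,0],[1,0,1]] U=[[-2,3,2],[0,4,-4],[0,0,-1]]

  R1 -= 1·R0 → [0,4,-4]
  R2 -= 1·R0 → [0,0,-1]
  R2 -= 0·R1 → [0,0,-1]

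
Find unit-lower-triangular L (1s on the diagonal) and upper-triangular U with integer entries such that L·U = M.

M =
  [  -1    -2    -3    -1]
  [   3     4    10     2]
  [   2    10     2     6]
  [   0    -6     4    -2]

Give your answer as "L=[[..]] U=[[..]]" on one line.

  r1 -= -3·r0 → [0,-2,1,-1]
  r2 -= -2·r0 → [0,6,-4,4]
  r3 -= 0·r0 → [0,-6,4,-2]
  r2 -= -3·r1 → [0,0,-1,1]
  r3 -= 3·r1 → [0,0,1,1]
  r3 -= -1·r2 → [0,0,0,2]

L=[[1,0,0,0],[-3,1,0,0],[-2,-3,1,0],[0,3,-1,1]] U=[[-1,-2,-3,-1],[0,-2,1,-1],[0,0,-1,1],[0,0,0,2]]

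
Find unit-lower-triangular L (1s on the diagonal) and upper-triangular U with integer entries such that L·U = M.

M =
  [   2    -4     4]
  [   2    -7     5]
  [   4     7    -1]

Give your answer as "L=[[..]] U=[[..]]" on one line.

  R1 -= 1·R0 → [0,-3,1]
  R2 -= 2·R0 → [0,15,-9]
  R2 -= -5·R1 → [0,0,-4]

L=[[1,0,0],[1,1,0],[2,-5,1]] U=[[2,-4,4],[0,-3,1],[0,0,-4]]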